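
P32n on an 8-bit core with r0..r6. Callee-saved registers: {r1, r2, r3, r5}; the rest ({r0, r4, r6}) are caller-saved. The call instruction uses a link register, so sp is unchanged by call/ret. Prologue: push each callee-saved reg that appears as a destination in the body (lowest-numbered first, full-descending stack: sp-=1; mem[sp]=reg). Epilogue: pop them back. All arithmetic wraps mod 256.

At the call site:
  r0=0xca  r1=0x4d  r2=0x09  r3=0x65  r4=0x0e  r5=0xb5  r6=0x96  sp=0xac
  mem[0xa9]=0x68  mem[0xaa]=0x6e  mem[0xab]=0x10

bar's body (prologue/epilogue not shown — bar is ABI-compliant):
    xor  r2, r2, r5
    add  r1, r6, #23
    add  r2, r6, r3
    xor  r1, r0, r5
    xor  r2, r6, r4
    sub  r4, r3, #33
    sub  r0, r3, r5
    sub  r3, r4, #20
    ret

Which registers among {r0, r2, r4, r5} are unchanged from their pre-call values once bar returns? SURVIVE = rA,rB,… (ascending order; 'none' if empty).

SURVIVE = r2,r5

prologue: push r1 -> mem[0xab]=0x4d, sp=0xab
prologue: push r2 -> mem[0xaa]=0x09, sp=0xaa
prologue: push r3 -> mem[0xa9]=0x65, sp=0xa9
body[0] xor  r2, r2, r5 -> r2=0xbc
body[1] add  r1, r6, #23 -> r1=0xad
body[2] add  r2, r6, r3 -> r2=0xfb
body[3] xor  r1, r0, r5 -> r1=0x7f
body[4] xor  r2, r6, r4 -> r2=0x98
body[5] sub  r4, r3, #33 -> r4=0x44
body[6] sub  r0, r3, r5 -> r0=0xb0
body[7] sub  r3, r4, #20 -> r3=0x30
epilogue: pop r3=0x65, sp=0xaa
epilogue: pop r2=0x09, sp=0xab
epilogue: pop r1=0x4d, sp=0xac
r0: caller-saved, written=True
r2: callee-saved, written=True
r4: caller-saved, written=True
r5: callee-saved, written=False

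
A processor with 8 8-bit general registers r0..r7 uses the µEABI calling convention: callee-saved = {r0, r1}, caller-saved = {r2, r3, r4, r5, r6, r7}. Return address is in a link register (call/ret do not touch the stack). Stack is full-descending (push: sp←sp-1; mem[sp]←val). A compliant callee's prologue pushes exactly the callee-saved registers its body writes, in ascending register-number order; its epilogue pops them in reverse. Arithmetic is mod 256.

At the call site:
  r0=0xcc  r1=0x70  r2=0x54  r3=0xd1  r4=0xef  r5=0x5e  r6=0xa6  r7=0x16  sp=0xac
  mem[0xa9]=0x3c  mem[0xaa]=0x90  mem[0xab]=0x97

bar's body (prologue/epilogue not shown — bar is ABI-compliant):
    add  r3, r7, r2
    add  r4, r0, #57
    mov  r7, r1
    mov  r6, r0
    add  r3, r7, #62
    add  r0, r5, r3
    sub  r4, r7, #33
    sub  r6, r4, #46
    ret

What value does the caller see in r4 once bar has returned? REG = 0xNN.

REG = 0x4f

prologue: push r0 → mem[0xab]=0xcc, sp=0xab
body[0] add  r3, r7, r2 → r3=0x6a
body[1] add  r4, r0, #57 → r4=0x05
body[2] mov  r7, r1 → r7=0x70
body[3] mov  r6, r0 → r6=0xcc
body[4] add  r3, r7, #62 → r3=0xae
body[5] add  r0, r5, r3 → r0=0x0c
body[6] sub  r4, r7, #33 → r4=0x4f
body[7] sub  r6, r4, #46 → r6=0x21
epilogue: pop r0=0xcc, sp=0xac
r4 is caller-saved → body value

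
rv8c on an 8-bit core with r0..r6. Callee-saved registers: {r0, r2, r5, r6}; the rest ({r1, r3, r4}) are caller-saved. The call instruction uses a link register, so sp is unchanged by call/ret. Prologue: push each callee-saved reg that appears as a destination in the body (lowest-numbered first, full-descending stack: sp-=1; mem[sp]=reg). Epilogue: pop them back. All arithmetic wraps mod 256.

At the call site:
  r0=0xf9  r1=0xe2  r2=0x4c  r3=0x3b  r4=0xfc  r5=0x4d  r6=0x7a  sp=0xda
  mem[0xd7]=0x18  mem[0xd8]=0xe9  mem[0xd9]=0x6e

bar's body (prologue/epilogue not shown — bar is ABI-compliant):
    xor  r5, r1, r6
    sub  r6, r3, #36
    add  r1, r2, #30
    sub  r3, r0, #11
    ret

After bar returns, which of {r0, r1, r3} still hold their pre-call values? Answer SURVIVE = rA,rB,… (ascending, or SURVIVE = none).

SURVIVE = r0

prologue: push r5 -> mem[0xd9]=0x4d, sp=0xd9
prologue: push r6 -> mem[0xd8]=0x7a, sp=0xd8
body[0] xor  r5, r1, r6 -> r5=0x98
body[1] sub  r6, r3, #36 -> r6=0x17
body[2] add  r1, r2, #30 -> r1=0x6a
body[3] sub  r3, r0, #11 -> r3=0xee
epilogue: pop r6=0x7a, sp=0xd9
epilogue: pop r5=0x4d, sp=0xda
r0: callee-saved, written=False
r1: caller-saved, written=True
r3: caller-saved, written=True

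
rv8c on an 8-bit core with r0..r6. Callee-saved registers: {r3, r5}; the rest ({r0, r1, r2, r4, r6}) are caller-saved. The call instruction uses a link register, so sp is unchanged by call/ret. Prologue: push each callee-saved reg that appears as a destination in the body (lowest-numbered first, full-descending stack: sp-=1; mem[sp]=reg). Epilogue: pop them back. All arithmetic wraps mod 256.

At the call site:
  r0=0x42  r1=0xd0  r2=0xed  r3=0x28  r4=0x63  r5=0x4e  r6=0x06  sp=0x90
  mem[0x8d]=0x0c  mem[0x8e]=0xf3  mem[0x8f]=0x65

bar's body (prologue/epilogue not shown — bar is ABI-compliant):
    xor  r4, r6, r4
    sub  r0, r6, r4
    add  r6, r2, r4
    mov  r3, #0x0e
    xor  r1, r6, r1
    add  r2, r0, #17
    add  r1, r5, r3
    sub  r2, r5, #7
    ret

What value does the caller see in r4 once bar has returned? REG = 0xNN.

REG = 0x65

prologue: push r3 -> mem[0x8f]=0x28, sp=0x8f
body[0] xor  r4, r6, r4 -> r4=0x65
body[1] sub  r0, r6, r4 -> r0=0xa1
body[2] add  r6, r2, r4 -> r6=0x52
body[3] mov  r3, #0x0e -> r3=0x0e
body[4] xor  r1, r6, r1 -> r1=0x82
body[5] add  r2, r0, #17 -> r2=0xb2
body[6] add  r1, r5, r3 -> r1=0x5c
body[7] sub  r2, r5, #7 -> r2=0x47
epilogue: pop r3=0x28, sp=0x90
r4 is caller-saved -> body value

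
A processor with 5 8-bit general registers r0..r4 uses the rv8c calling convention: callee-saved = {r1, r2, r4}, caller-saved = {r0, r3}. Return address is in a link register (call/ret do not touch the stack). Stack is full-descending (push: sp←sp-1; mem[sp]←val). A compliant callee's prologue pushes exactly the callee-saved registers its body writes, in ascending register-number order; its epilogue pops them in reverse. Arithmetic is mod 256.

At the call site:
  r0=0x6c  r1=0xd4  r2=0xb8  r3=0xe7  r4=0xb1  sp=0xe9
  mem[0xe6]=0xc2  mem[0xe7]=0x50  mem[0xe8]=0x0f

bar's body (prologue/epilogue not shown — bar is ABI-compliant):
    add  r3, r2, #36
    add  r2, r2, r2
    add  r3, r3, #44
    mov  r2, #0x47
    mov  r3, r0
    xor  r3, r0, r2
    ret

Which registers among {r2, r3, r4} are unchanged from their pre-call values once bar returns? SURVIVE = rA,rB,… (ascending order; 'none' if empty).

SURVIVE = r2,r4

prologue: push r2 → mem[0xe8]=0xb8, sp=0xe8
body[0] add  r3, r2, #36 → r3=0xdc
body[1] add  r2, r2, r2 → r2=0x70
body[2] add  r3, r3, #44 → r3=0x08
body[3] mov  r2, #0x47 → r2=0x47
body[4] mov  r3, r0 → r3=0x6c
body[5] xor  r3, r0, r2 → r3=0x2b
epilogue: pop r2=0xb8, sp=0xe9
r2: callee-saved, written=True
r3: caller-saved, written=True
r4: callee-saved, written=False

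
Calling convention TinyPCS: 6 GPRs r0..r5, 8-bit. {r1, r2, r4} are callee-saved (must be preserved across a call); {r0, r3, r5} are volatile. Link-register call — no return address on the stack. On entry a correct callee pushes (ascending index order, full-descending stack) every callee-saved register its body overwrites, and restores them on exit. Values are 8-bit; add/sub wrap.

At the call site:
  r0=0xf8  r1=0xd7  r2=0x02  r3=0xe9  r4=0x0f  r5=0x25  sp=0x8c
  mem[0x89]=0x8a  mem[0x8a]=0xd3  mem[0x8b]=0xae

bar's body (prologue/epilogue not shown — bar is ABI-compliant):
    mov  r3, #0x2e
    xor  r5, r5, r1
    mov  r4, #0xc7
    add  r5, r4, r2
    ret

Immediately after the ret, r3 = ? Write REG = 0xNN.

REG = 0x2e

prologue: push r4 -> mem[0x8b]=0x0f, sp=0x8b
body[0] mov  r3, #0x2e -> r3=0x2e
body[1] xor  r5, r5, r1 -> r5=0xf2
body[2] mov  r4, #0xc7 -> r4=0xc7
body[3] add  r5, r4, r2 -> r5=0xc9
epilogue: pop r4=0x0f, sp=0x8c
r3 is caller-saved -> body value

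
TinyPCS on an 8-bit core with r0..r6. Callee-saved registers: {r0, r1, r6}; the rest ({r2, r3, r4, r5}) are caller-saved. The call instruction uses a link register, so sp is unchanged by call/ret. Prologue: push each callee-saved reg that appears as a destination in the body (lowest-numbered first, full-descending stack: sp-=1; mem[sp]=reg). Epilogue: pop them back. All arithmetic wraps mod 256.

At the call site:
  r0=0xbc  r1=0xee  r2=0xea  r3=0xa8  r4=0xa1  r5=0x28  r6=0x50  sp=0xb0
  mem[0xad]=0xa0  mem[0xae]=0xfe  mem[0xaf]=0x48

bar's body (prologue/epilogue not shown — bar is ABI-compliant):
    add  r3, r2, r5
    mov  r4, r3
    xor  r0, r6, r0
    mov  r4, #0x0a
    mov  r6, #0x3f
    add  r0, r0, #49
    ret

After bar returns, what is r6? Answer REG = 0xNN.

REG = 0x50

prologue: push r0 → mem[0xaf]=0xbc, sp=0xaf
prologue: push r6 → mem[0xae]=0x50, sp=0xae
body[0] add  r3, r2, r5 → r3=0x12
body[1] mov  r4, r3 → r4=0x12
body[2] xor  r0, r6, r0 → r0=0xec
body[3] mov  r4, #0x0a → r4=0x0a
body[4] mov  r6, #0x3f → r6=0x3f
body[5] add  r0, r0, #49 → r0=0x1d
epilogue: pop r6=0x50, sp=0xaf
epilogue: pop r0=0xbc, sp=0xb0
r6 is callee-saved → restored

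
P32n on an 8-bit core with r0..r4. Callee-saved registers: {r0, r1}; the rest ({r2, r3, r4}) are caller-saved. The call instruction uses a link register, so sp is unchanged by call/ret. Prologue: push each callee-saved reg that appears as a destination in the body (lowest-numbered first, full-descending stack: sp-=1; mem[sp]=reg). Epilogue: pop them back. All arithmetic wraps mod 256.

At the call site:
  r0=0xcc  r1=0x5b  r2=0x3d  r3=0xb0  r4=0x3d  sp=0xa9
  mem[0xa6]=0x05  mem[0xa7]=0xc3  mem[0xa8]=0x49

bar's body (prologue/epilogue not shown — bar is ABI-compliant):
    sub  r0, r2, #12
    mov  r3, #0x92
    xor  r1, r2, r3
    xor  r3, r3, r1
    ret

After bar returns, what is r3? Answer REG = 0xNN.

prologue: push r0 -> mem[0xa8]=0xcc, sp=0xa8
prologue: push r1 -> mem[0xa7]=0x5b, sp=0xa7
body[0] sub  r0, r2, #12 -> r0=0x31
body[1] mov  r3, #0x92 -> r3=0x92
body[2] xor  r1, r2, r3 -> r1=0xaf
body[3] xor  r3, r3, r1 -> r3=0x3d
epilogue: pop r1=0x5b, sp=0xa8
epilogue: pop r0=0xcc, sp=0xa9
r3 is caller-saved -> body value

REG = 0x3d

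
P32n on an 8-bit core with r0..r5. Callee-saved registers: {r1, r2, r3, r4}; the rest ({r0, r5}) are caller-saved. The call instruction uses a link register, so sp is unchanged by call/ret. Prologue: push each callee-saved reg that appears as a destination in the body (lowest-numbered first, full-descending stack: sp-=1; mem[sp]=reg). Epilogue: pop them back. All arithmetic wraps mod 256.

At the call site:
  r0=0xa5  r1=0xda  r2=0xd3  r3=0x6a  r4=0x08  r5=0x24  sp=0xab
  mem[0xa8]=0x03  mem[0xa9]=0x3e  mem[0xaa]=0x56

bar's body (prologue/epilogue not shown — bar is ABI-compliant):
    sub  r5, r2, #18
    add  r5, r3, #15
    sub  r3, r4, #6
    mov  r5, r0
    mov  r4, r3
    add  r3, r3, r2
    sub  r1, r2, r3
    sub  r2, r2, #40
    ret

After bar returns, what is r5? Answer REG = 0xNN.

REG = 0xa5

prologue: push r1 -> mem[0xaa]=0xda, sp=0xaa
prologue: push r2 -> mem[0xa9]=0xd3, sp=0xa9
prologue: push r3 -> mem[0xa8]=0x6a, sp=0xa8
prologue: push r4 -> mem[0xa7]=0x08, sp=0xa7
body[0] sub  r5, r2, #18 -> r5=0xc1
body[1] add  r5, r3, #15 -> r5=0x79
body[2] sub  r3, r4, #6 -> r3=0x02
body[3] mov  r5, r0 -> r5=0xa5
body[4] mov  r4, r3 -> r4=0x02
body[5] add  r3, r3, r2 -> r3=0xd5
body[6] sub  r1, r2, r3 -> r1=0xfe
body[7] sub  r2, r2, #40 -> r2=0xab
epilogue: pop r4=0x08, sp=0xa8
epilogue: pop r3=0x6a, sp=0xa9
epilogue: pop r2=0xd3, sp=0xaa
epilogue: pop r1=0xda, sp=0xab
r5 is caller-saved -> body value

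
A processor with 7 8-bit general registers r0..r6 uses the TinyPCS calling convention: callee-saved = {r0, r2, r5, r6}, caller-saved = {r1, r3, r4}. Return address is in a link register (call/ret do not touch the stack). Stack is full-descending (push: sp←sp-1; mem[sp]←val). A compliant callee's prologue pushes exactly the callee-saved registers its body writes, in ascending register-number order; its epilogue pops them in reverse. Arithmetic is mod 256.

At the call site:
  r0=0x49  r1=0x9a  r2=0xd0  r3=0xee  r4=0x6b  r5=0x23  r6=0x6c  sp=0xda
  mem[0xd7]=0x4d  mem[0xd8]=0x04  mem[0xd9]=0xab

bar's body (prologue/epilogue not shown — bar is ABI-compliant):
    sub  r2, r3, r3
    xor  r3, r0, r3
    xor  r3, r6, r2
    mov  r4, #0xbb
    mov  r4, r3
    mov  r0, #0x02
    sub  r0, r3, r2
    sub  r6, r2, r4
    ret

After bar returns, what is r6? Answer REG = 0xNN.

REG = 0x6c

prologue: push r0 -> mem[0xd9]=0x49, sp=0xd9
prologue: push r2 -> mem[0xd8]=0xd0, sp=0xd8
prologue: push r6 -> mem[0xd7]=0x6c, sp=0xd7
body[0] sub  r2, r3, r3 -> r2=0x00
body[1] xor  r3, r0, r3 -> r3=0xa7
body[2] xor  r3, r6, r2 -> r3=0x6c
body[3] mov  r4, #0xbb -> r4=0xbb
body[4] mov  r4, r3 -> r4=0x6c
body[5] mov  r0, #0x02 -> r0=0x02
body[6] sub  r0, r3, r2 -> r0=0x6c
body[7] sub  r6, r2, r4 -> r6=0x94
epilogue: pop r6=0x6c, sp=0xd8
epilogue: pop r2=0xd0, sp=0xd9
epilogue: pop r0=0x49, sp=0xda
r6 is callee-saved -> restored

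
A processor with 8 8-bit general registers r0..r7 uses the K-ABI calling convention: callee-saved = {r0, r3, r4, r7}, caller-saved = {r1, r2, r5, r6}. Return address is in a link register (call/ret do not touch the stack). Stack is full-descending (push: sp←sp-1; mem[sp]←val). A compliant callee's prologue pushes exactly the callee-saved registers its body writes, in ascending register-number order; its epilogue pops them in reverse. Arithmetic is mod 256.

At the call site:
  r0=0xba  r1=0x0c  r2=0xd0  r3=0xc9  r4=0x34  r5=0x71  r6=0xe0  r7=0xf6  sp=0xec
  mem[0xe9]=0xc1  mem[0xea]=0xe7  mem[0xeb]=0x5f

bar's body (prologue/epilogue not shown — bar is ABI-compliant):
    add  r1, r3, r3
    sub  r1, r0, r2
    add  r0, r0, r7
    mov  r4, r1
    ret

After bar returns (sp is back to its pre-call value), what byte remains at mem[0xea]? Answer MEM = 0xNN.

prologue: push r0 → mem[0xeb]=0xba, sp=0xeb
prologue: push r4 → mem[0xea]=0x34, sp=0xea
body[0] add  r1, r3, r3 → r1=0x92
body[1] sub  r1, r0, r2 → r1=0xea
body[2] add  r0, r0, r7 → r0=0xb0
body[3] mov  r4, r1 → r4=0xea
epilogue: pop r4=0x34, sp=0xeb
epilogue: pop r0=0xba, sp=0xec
prologue pushed ['r0', 'r4'] at ['0xeb', '0xea']

MEM = 0x34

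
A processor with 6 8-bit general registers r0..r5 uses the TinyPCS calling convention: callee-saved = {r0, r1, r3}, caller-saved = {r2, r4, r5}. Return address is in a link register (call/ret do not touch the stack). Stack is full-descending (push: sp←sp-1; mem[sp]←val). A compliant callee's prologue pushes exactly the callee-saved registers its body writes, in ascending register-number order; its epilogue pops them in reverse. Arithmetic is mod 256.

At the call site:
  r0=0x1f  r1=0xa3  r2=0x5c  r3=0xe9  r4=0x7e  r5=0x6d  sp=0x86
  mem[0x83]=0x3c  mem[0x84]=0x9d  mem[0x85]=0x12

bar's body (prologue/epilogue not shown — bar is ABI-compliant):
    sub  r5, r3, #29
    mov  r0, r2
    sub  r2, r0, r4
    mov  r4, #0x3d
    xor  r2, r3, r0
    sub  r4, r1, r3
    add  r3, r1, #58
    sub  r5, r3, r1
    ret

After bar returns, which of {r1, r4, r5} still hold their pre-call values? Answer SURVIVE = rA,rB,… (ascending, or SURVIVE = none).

prologue: push r0 -> mem[0x85]=0x1f, sp=0x85
prologue: push r3 -> mem[0x84]=0xe9, sp=0x84
body[0] sub  r5, r3, #29 -> r5=0xcc
body[1] mov  r0, r2 -> r0=0x5c
body[2] sub  r2, r0, r4 -> r2=0xde
body[3] mov  r4, #0x3d -> r4=0x3d
body[4] xor  r2, r3, r0 -> r2=0xb5
body[5] sub  r4, r1, r3 -> r4=0xba
body[6] add  r3, r1, #58 -> r3=0xdd
body[7] sub  r5, r3, r1 -> r5=0x3a
epilogue: pop r3=0xe9, sp=0x85
epilogue: pop r0=0x1f, sp=0x86
r1: callee-saved, written=False
r4: caller-saved, written=True
r5: caller-saved, written=True

SURVIVE = r1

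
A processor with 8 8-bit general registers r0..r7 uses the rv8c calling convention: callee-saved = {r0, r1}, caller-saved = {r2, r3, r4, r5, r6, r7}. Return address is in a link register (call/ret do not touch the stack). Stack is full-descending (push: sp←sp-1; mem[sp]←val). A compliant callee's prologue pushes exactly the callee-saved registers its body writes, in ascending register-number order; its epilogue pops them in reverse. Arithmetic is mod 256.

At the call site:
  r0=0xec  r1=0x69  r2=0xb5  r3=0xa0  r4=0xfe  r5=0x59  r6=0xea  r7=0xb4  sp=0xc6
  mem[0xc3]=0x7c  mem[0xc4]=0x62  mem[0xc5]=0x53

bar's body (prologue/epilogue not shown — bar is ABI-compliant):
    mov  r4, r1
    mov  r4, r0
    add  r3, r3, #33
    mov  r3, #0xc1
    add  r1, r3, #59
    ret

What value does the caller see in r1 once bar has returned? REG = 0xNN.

REG = 0x69

prologue: push r1 -> mem[0xc5]=0x69, sp=0xc5
body[0] mov  r4, r1 -> r4=0x69
body[1] mov  r4, r0 -> r4=0xec
body[2] add  r3, r3, #33 -> r3=0xc1
body[3] mov  r3, #0xc1 -> r3=0xc1
body[4] add  r1, r3, #59 -> r1=0xfc
epilogue: pop r1=0x69, sp=0xc6
r1 is callee-saved -> restored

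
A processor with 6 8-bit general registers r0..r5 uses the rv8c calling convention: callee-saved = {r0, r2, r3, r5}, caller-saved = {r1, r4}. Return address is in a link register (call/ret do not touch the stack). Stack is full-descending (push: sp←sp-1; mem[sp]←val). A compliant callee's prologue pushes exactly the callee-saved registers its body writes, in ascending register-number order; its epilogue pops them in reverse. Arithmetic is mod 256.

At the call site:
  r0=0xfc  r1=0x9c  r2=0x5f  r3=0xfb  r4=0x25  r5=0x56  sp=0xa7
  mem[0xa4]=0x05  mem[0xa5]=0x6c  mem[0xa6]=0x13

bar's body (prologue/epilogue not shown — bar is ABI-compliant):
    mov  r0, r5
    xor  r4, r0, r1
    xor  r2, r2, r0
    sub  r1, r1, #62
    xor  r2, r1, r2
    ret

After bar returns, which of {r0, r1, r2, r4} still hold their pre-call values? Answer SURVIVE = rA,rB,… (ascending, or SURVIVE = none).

prologue: push r0 → mem[0xa6]=0xfc, sp=0xa6
prologue: push r2 → mem[0xa5]=0x5f, sp=0xa5
body[0] mov  r0, r5 → r0=0x56
body[1] xor  r4, r0, r1 → r4=0xca
body[2] xor  r2, r2, r0 → r2=0x09
body[3] sub  r1, r1, #62 → r1=0x5e
body[4] xor  r2, r1, r2 → r2=0x57
epilogue: pop r2=0x5f, sp=0xa6
epilogue: pop r0=0xfc, sp=0xa7
r0: callee-saved, written=True
r1: caller-saved, written=True
r2: callee-saved, written=True
r4: caller-saved, written=True

SURVIVE = r0,r2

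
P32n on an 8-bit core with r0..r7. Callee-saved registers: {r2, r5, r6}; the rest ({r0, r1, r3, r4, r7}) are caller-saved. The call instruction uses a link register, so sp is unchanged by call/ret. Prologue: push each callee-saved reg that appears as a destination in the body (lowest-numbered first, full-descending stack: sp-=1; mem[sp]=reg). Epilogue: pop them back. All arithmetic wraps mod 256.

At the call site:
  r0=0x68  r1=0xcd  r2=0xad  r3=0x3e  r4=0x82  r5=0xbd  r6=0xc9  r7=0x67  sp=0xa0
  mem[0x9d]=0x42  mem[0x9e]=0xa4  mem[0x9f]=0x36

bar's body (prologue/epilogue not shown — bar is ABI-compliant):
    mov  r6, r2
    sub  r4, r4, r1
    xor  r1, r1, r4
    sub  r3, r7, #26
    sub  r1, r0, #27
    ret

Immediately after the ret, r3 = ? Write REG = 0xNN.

prologue: push r6 → mem[0x9f]=0xc9, sp=0x9f
body[0] mov  r6, r2 → r6=0xad
body[1] sub  r4, r4, r1 → r4=0xb5
body[2] xor  r1, r1, r4 → r1=0x78
body[3] sub  r3, r7, #26 → r3=0x4d
body[4] sub  r1, r0, #27 → r1=0x4d
epilogue: pop r6=0xc9, sp=0xa0
r3 is caller-saved → body value

REG = 0x4d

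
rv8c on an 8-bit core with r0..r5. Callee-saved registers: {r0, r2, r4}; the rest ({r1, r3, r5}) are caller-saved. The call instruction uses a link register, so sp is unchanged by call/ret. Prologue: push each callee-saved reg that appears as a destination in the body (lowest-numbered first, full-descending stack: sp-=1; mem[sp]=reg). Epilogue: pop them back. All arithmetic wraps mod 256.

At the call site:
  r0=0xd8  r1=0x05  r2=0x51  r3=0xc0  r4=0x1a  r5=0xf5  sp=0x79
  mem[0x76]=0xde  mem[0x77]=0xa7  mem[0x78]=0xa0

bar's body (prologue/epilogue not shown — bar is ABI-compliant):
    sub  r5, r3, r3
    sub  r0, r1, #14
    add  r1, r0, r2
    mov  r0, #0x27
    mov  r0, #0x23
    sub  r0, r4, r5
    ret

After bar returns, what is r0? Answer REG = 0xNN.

prologue: push r0 → mem[0x78]=0xd8, sp=0x78
body[0] sub  r5, r3, r3 → r5=0x00
body[1] sub  r0, r1, #14 → r0=0xf7
body[2] add  r1, r0, r2 → r1=0x48
body[3] mov  r0, #0x27 → r0=0x27
body[4] mov  r0, #0x23 → r0=0x23
body[5] sub  r0, r4, r5 → r0=0x1a
epilogue: pop r0=0xd8, sp=0x79
r0 is callee-saved → restored

REG = 0xd8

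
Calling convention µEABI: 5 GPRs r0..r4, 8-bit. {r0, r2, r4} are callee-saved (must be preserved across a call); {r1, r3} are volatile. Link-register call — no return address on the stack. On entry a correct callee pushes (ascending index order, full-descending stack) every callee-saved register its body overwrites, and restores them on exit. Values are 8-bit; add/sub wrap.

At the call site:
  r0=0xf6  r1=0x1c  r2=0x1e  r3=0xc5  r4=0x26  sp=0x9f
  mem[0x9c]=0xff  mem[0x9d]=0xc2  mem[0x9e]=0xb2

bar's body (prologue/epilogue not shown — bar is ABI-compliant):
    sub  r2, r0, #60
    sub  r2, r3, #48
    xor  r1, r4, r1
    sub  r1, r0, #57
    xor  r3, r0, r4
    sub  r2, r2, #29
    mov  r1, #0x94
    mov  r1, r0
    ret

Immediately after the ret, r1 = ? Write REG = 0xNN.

prologue: push r2 → mem[0x9e]=0x1e, sp=0x9e
body[0] sub  r2, r0, #60 → r2=0xba
body[1] sub  r2, r3, #48 → r2=0x95
body[2] xor  r1, r4, r1 → r1=0x3a
body[3] sub  r1, r0, #57 → r1=0xbd
body[4] xor  r3, r0, r4 → r3=0xd0
body[5] sub  r2, r2, #29 → r2=0x78
body[6] mov  r1, #0x94 → r1=0x94
body[7] mov  r1, r0 → r1=0xf6
epilogue: pop r2=0x1e, sp=0x9f
r1 is caller-saved → body value

REG = 0xf6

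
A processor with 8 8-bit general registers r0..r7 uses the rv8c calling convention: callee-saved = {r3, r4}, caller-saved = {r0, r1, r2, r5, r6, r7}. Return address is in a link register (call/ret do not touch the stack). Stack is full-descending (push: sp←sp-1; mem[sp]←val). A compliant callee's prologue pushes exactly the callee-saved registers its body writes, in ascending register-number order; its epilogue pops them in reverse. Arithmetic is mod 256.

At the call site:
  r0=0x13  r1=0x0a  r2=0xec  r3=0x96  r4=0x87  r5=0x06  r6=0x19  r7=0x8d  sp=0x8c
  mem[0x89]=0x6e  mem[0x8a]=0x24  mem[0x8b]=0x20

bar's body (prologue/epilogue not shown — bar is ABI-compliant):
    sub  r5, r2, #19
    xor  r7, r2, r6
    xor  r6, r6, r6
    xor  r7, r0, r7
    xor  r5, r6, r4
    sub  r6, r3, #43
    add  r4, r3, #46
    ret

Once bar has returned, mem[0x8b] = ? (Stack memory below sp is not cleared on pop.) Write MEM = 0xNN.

prologue: push r4 → mem[0x8b]=0x87, sp=0x8b
body[0] sub  r5, r2, #19 → r5=0xd9
body[1] xor  r7, r2, r6 → r7=0xf5
body[2] xor  r6, r6, r6 → r6=0x00
body[3] xor  r7, r0, r7 → r7=0xe6
body[4] xor  r5, r6, r4 → r5=0x87
body[5] sub  r6, r3, #43 → r6=0x6b
body[6] add  r4, r3, #46 → r4=0xc4
epilogue: pop r4=0x87, sp=0x8c
prologue pushed ['r4'] at ['0x8b']

MEM = 0x87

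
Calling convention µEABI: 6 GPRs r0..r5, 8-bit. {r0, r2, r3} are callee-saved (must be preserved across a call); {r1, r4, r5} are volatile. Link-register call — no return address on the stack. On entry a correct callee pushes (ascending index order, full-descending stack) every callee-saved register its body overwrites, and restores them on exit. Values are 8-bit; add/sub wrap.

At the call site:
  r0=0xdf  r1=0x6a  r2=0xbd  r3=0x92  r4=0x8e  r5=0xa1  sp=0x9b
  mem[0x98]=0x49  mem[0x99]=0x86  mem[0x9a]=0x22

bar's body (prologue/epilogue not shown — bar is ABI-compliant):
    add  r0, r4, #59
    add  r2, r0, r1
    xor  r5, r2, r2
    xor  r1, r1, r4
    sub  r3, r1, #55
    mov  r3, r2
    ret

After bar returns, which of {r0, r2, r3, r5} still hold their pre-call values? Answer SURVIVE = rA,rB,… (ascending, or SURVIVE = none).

prologue: push r0 → mem[0x9a]=0xdf, sp=0x9a
prologue: push r2 → mem[0x99]=0xbd, sp=0x99
prologue: push r3 → mem[0x98]=0x92, sp=0x98
body[0] add  r0, r4, #59 → r0=0xc9
body[1] add  r2, r0, r1 → r2=0x33
body[2] xor  r5, r2, r2 → r5=0x00
body[3] xor  r1, r1, r4 → r1=0xe4
body[4] sub  r3, r1, #55 → r3=0xad
body[5] mov  r3, r2 → r3=0x33
epilogue: pop r3=0x92, sp=0x99
epilogue: pop r2=0xbd, sp=0x9a
epilogue: pop r0=0xdf, sp=0x9b
r0: callee-saved, written=True
r2: callee-saved, written=True
r3: callee-saved, written=True
r5: caller-saved, written=True

SURVIVE = r0,r2,r3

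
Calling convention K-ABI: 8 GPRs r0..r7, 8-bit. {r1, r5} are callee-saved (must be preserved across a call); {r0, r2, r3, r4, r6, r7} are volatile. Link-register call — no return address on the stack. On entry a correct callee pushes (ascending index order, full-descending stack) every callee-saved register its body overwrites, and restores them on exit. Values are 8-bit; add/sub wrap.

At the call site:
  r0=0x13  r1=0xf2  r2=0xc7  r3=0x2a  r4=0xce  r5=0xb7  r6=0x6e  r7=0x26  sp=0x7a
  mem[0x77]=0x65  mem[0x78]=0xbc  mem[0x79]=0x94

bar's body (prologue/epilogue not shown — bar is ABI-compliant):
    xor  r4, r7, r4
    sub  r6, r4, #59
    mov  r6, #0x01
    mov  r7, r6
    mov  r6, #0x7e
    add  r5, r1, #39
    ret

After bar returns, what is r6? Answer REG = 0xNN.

REG = 0x7e

prologue: push r5 → mem[0x79]=0xb7, sp=0x79
body[0] xor  r4, r7, r4 → r4=0xe8
body[1] sub  r6, r4, #59 → r6=0xad
body[2] mov  r6, #0x01 → r6=0x01
body[3] mov  r7, r6 → r7=0x01
body[4] mov  r6, #0x7e → r6=0x7e
body[5] add  r5, r1, #39 → r5=0x19
epilogue: pop r5=0xb7, sp=0x7a
r6 is caller-saved → body value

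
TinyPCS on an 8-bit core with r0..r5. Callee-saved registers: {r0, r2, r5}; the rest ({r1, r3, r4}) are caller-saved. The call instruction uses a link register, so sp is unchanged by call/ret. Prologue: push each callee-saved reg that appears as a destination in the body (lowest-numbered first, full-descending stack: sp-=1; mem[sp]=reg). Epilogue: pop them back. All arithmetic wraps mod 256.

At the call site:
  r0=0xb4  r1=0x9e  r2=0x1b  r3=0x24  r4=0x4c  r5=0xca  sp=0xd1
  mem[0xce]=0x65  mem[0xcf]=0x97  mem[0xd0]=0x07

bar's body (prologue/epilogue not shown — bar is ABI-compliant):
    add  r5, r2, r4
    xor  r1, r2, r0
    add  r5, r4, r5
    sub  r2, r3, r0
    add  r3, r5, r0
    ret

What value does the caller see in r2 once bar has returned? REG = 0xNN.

prologue: push r2 -> mem[0xd0]=0x1b, sp=0xd0
prologue: push r5 -> mem[0xcf]=0xca, sp=0xcf
body[0] add  r5, r2, r4 -> r5=0x67
body[1] xor  r1, r2, r0 -> r1=0xaf
body[2] add  r5, r4, r5 -> r5=0xb3
body[3] sub  r2, r3, r0 -> r2=0x70
body[4] add  r3, r5, r0 -> r3=0x67
epilogue: pop r5=0xca, sp=0xd0
epilogue: pop r2=0x1b, sp=0xd1
r2 is callee-saved -> restored

REG = 0x1b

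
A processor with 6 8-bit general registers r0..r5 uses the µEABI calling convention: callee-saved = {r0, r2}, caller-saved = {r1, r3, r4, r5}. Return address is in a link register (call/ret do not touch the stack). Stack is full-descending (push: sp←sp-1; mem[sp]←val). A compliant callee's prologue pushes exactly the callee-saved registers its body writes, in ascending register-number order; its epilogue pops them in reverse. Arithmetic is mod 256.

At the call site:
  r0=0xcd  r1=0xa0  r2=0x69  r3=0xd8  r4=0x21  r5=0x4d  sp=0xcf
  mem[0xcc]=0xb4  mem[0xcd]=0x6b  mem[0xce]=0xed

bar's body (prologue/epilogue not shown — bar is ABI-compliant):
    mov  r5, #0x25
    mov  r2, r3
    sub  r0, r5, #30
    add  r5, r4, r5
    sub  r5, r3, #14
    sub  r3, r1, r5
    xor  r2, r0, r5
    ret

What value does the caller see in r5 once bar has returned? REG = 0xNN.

REG = 0xca

prologue: push r0 -> mem[0xce]=0xcd, sp=0xce
prologue: push r2 -> mem[0xcd]=0x69, sp=0xcd
body[0] mov  r5, #0x25 -> r5=0x25
body[1] mov  r2, r3 -> r2=0xd8
body[2] sub  r0, r5, #30 -> r0=0x07
body[3] add  r5, r4, r5 -> r5=0x46
body[4] sub  r5, r3, #14 -> r5=0xca
body[5] sub  r3, r1, r5 -> r3=0xd6
body[6] xor  r2, r0, r5 -> r2=0xcd
epilogue: pop r2=0x69, sp=0xce
epilogue: pop r0=0xcd, sp=0xcf
r5 is caller-saved -> body value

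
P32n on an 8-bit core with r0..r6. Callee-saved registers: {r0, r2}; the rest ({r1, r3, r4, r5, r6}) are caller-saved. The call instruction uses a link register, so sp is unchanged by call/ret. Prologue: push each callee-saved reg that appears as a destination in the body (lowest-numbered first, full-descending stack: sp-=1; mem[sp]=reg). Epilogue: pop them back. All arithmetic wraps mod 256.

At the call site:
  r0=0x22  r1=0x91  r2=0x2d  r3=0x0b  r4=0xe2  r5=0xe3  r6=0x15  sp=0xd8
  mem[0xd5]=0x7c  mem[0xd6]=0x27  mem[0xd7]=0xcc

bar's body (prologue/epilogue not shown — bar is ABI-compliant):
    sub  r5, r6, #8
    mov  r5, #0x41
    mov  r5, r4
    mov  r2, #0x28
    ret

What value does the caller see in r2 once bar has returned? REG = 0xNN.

REG = 0x2d

prologue: push r2 -> mem[0xd7]=0x2d, sp=0xd7
body[0] sub  r5, r6, #8 -> r5=0x0d
body[1] mov  r5, #0x41 -> r5=0x41
body[2] mov  r5, r4 -> r5=0xe2
body[3] mov  r2, #0x28 -> r2=0x28
epilogue: pop r2=0x2d, sp=0xd8
r2 is callee-saved -> restored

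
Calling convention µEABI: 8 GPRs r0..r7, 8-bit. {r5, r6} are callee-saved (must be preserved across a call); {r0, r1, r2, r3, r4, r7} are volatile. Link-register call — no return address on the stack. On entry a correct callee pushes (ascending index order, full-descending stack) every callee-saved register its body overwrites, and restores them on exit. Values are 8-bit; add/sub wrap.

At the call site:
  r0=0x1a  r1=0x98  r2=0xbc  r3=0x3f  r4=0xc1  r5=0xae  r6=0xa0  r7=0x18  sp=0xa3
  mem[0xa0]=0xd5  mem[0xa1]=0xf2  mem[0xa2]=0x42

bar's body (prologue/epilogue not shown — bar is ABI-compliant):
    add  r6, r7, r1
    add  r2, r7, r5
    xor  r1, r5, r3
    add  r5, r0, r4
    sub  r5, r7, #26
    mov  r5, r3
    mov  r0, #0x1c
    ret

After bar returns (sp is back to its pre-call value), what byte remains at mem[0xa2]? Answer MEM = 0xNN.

prologue: push r5 → mem[0xa2]=0xae, sp=0xa2
prologue: push r6 → mem[0xa1]=0xa0, sp=0xa1
body[0] add  r6, r7, r1 → r6=0xb0
body[1] add  r2, r7, r5 → r2=0xc6
body[2] xor  r1, r5, r3 → r1=0x91
body[3] add  r5, r0, r4 → r5=0xdb
body[4] sub  r5, r7, #26 → r5=0xfe
body[5] mov  r5, r3 → r5=0x3f
body[6] mov  r0, #0x1c → r0=0x1c
epilogue: pop r6=0xa0, sp=0xa2
epilogue: pop r5=0xae, sp=0xa3
prologue pushed ['r5', 'r6'] at ['0xa2', '0xa1']

MEM = 0xae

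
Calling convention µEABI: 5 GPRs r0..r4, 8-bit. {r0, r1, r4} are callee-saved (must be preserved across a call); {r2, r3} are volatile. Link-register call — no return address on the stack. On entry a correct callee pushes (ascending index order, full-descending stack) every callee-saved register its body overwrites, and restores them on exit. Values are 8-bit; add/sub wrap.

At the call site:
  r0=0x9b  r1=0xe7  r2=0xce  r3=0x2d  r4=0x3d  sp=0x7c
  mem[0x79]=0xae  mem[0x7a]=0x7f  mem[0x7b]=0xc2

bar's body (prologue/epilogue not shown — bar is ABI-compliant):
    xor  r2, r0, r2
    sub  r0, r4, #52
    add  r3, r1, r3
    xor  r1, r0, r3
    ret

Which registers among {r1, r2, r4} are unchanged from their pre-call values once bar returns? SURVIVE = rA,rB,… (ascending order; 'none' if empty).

SURVIVE = r1,r4

prologue: push r0 -> mem[0x7b]=0x9b, sp=0x7b
prologue: push r1 -> mem[0x7a]=0xe7, sp=0x7a
body[0] xor  r2, r0, r2 -> r2=0x55
body[1] sub  r0, r4, #52 -> r0=0x09
body[2] add  r3, r1, r3 -> r3=0x14
body[3] xor  r1, r0, r3 -> r1=0x1d
epilogue: pop r1=0xe7, sp=0x7b
epilogue: pop r0=0x9b, sp=0x7c
r1: callee-saved, written=True
r2: caller-saved, written=True
r4: callee-saved, written=False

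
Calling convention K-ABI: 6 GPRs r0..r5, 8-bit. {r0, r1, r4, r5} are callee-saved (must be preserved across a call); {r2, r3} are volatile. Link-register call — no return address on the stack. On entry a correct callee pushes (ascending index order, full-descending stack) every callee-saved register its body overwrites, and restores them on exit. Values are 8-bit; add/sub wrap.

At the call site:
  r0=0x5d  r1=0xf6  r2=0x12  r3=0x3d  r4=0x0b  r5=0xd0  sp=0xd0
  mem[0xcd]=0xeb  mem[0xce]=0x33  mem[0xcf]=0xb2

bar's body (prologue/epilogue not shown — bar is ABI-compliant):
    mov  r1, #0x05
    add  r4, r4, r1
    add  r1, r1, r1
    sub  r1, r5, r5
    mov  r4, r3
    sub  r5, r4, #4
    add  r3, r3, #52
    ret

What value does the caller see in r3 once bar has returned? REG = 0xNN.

prologue: push r1 -> mem[0xcf]=0xf6, sp=0xcf
prologue: push r4 -> mem[0xce]=0x0b, sp=0xce
prologue: push r5 -> mem[0xcd]=0xd0, sp=0xcd
body[0] mov  r1, #0x05 -> r1=0x05
body[1] add  r4, r4, r1 -> r4=0x10
body[2] add  r1, r1, r1 -> r1=0x0a
body[3] sub  r1, r5, r5 -> r1=0x00
body[4] mov  r4, r3 -> r4=0x3d
body[5] sub  r5, r4, #4 -> r5=0x39
body[6] add  r3, r3, #52 -> r3=0x71
epilogue: pop r5=0xd0, sp=0xce
epilogue: pop r4=0x0b, sp=0xcf
epilogue: pop r1=0xf6, sp=0xd0
r3 is caller-saved -> body value

REG = 0x71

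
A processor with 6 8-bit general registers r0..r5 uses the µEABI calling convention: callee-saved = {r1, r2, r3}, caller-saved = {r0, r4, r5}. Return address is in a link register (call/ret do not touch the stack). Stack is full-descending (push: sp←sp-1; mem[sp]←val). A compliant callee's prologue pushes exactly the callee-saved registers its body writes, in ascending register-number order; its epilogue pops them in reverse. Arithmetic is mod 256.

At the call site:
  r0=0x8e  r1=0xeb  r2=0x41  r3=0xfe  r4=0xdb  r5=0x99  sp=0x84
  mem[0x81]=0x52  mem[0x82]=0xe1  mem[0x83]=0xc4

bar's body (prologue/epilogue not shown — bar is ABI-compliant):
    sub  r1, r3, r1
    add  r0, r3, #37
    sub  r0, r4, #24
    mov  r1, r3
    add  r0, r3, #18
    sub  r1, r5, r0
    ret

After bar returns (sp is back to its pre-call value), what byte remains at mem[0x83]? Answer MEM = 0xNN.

prologue: push r1 → mem[0x83]=0xeb, sp=0x83
body[0] sub  r1, r3, r1 → r1=0x13
body[1] add  r0, r3, #37 → r0=0x23
body[2] sub  r0, r4, #24 → r0=0xc3
body[3] mov  r1, r3 → r1=0xfe
body[4] add  r0, r3, #18 → r0=0x10
body[5] sub  r1, r5, r0 → r1=0x89
epilogue: pop r1=0xeb, sp=0x84
prologue pushed ['r1'] at ['0x83']

MEM = 0xeb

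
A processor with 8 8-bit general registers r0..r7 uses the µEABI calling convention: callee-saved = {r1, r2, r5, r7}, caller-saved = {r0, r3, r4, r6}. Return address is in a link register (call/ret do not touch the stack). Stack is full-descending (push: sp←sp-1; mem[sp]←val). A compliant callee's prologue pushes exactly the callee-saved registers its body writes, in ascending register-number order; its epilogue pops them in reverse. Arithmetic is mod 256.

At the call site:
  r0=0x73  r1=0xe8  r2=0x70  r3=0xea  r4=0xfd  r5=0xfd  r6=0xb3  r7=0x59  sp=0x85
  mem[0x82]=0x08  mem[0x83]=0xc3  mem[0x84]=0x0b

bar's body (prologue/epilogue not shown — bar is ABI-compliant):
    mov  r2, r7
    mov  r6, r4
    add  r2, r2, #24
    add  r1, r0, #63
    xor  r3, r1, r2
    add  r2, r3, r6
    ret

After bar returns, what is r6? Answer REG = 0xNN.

prologue: push r1 → mem[0x84]=0xe8, sp=0x84
prologue: push r2 → mem[0x83]=0x70, sp=0x83
body[0] mov  r2, r7 → r2=0x59
body[1] mov  r6, r4 → r6=0xfd
body[2] add  r2, r2, #24 → r2=0x71
body[3] add  r1, r0, #63 → r1=0xb2
body[4] xor  r3, r1, r2 → r3=0xc3
body[5] add  r2, r3, r6 → r2=0xc0
epilogue: pop r2=0x70, sp=0x84
epilogue: pop r1=0xe8, sp=0x85
r6 is caller-saved → body value

REG = 0xfd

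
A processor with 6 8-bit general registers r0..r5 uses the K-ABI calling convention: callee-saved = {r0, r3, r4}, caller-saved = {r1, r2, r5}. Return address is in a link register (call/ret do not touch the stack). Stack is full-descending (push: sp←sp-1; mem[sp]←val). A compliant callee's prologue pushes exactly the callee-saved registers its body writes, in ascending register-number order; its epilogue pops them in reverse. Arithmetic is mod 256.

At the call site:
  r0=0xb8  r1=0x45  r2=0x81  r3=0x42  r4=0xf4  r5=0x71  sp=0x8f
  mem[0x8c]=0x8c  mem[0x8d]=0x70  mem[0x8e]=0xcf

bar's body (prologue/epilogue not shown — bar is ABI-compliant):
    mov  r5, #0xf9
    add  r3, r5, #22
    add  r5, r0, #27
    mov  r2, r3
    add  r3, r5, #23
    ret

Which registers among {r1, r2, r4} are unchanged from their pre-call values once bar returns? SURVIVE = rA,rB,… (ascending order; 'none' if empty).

prologue: push r3 -> mem[0x8e]=0x42, sp=0x8e
body[0] mov  r5, #0xf9 -> r5=0xf9
body[1] add  r3, r5, #22 -> r3=0x0f
body[2] add  r5, r0, #27 -> r5=0xd3
body[3] mov  r2, r3 -> r2=0x0f
body[4] add  r3, r5, #23 -> r3=0xea
epilogue: pop r3=0x42, sp=0x8f
r1: caller-saved, written=False
r2: caller-saved, written=True
r4: callee-saved, written=False

SURVIVE = r1,r4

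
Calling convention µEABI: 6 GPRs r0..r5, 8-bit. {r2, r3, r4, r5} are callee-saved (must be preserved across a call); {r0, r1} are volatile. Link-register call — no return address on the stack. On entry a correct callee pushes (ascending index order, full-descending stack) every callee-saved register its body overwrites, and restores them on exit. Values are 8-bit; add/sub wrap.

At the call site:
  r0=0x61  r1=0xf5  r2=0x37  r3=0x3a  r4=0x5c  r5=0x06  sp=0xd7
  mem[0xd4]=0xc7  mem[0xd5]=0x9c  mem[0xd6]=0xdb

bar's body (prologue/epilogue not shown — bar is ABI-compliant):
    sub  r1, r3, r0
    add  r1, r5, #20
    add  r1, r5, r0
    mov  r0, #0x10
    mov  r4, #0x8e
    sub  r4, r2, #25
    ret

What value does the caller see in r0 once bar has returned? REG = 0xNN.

REG = 0x10

prologue: push r4 → mem[0xd6]=0x5c, sp=0xd6
body[0] sub  r1, r3, r0 → r1=0xd9
body[1] add  r1, r5, #20 → r1=0x1a
body[2] add  r1, r5, r0 → r1=0x67
body[3] mov  r0, #0x10 → r0=0x10
body[4] mov  r4, #0x8e → r4=0x8e
body[5] sub  r4, r2, #25 → r4=0x1e
epilogue: pop r4=0x5c, sp=0xd7
r0 is caller-saved → body value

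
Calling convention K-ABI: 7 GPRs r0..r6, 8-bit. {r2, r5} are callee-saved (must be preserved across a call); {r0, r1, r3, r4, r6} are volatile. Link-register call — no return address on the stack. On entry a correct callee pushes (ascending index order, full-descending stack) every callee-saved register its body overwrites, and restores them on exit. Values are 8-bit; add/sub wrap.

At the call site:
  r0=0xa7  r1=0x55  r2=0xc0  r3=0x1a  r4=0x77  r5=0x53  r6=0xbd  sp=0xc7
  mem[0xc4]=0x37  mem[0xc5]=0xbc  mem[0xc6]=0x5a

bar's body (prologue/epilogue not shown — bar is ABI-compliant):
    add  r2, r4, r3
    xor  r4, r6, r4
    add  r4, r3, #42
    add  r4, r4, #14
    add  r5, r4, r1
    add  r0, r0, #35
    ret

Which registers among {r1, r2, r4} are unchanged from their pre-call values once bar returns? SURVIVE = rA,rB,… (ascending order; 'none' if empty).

SURVIVE = r1,r2

prologue: push r2 -> mem[0xc6]=0xc0, sp=0xc6
prologue: push r5 -> mem[0xc5]=0x53, sp=0xc5
body[0] add  r2, r4, r3 -> r2=0x91
body[1] xor  r4, r6, r4 -> r4=0xca
body[2] add  r4, r3, #42 -> r4=0x44
body[3] add  r4, r4, #14 -> r4=0x52
body[4] add  r5, r4, r1 -> r5=0xa7
body[5] add  r0, r0, #35 -> r0=0xca
epilogue: pop r5=0x53, sp=0xc6
epilogue: pop r2=0xc0, sp=0xc7
r1: caller-saved, written=False
r2: callee-saved, written=True
r4: caller-saved, written=True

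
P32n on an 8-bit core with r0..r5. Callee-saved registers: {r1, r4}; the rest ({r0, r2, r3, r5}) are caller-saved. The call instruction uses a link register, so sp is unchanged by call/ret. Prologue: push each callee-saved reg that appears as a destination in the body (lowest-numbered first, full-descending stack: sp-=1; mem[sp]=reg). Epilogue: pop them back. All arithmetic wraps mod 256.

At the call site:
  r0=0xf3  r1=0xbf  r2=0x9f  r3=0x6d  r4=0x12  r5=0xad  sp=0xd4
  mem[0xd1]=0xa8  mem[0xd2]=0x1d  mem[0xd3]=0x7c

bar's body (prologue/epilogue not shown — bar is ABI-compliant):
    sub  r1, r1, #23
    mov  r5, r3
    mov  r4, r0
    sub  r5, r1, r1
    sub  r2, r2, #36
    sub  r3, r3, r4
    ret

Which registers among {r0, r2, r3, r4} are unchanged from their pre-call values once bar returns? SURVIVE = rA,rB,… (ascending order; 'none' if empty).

SURVIVE = r0,r4

prologue: push r1 → mem[0xd3]=0xbf, sp=0xd3
prologue: push r4 → mem[0xd2]=0x12, sp=0xd2
body[0] sub  r1, r1, #23 → r1=0xa8
body[1] mov  r5, r3 → r5=0x6d
body[2] mov  r4, r0 → r4=0xf3
body[3] sub  r5, r1, r1 → r5=0x00
body[4] sub  r2, r2, #36 → r2=0x7b
body[5] sub  r3, r3, r4 → r3=0x7a
epilogue: pop r4=0x12, sp=0xd3
epilogue: pop r1=0xbf, sp=0xd4
r0: caller-saved, written=False
r2: caller-saved, written=True
r3: caller-saved, written=True
r4: callee-saved, written=True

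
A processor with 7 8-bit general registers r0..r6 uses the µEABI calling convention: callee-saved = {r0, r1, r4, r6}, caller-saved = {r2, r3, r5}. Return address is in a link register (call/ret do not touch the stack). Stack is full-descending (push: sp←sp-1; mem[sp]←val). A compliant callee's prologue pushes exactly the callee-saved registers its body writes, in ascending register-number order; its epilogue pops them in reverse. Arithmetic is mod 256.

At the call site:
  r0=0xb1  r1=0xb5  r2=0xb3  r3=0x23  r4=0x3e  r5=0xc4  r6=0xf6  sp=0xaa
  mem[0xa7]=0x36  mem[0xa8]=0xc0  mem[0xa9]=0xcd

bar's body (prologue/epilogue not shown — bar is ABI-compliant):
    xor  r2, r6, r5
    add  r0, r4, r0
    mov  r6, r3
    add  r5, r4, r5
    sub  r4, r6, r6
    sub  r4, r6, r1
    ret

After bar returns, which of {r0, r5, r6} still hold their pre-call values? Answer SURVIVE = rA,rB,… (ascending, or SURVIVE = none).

prologue: push r0 → mem[0xa9]=0xb1, sp=0xa9
prologue: push r4 → mem[0xa8]=0x3e, sp=0xa8
prologue: push r6 → mem[0xa7]=0xf6, sp=0xa7
body[0] xor  r2, r6, r5 → r2=0x32
body[1] add  r0, r4, r0 → r0=0xef
body[2] mov  r6, r3 → r6=0x23
body[3] add  r5, r4, r5 → r5=0x02
body[4] sub  r4, r6, r6 → r4=0x00
body[5] sub  r4, r6, r1 → r4=0x6e
epilogue: pop r6=0xf6, sp=0xa8
epilogue: pop r4=0x3e, sp=0xa9
epilogue: pop r0=0xb1, sp=0xaa
r0: callee-saved, written=True
r5: caller-saved, written=True
r6: callee-saved, written=True

SURVIVE = r0,r6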